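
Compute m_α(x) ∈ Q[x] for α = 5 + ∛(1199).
m_α(x) = x^3 - 15x^2 + 75x - 1324

Set β = α - 5 = ∛(1199), so β^3 = 1199. Then (α - 5)^3 - 1199 = 0, i.e. α is a root of g(x) = (x - 5)^3 - 1199 = x^3 - 15x^2 + 75x - 1324. Since g(x) = h(x - 5) where h(x) = x^3 - 1199, and h is irreducible over Q (because 1199 is not a perfect cube, so h has no rational root, and a monic cubic with no rational root is irreducible), g is also irreducible (irreducibility is preserved under the substitution x → x - 5). Hence m_α(x) = x^3 - 15x^2 + 75x - 1324.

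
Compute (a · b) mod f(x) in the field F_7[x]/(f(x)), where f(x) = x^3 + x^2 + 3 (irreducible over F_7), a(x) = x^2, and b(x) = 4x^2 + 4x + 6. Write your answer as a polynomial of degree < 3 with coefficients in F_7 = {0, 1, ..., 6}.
a · b ≡ 6x^2 + 2x (mod f(x))

Multiply in F_7[x]: a(x)·b(x) = (x^2)·(4x^2 + 4x + 6) = 4x^4 + 4x^3 + 6x^2. This has degree ≥ 3, so divide by f(x) over F_7: 4x^4 + 4x^3 + 6x^2 = (4x)·(x^3 + x^2 + 3) + (6x^2 + 2x). Hence a·b ≡ 6x^2 + 2x (mod f). (F_7[x]/(f) is a field with 7^3 = 343 elements since f is irreducible of degree 3.)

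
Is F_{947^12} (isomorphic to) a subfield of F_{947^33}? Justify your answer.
No: F_{947^12} is not a subfield of F_{947^33}

F_{p^m} embeds in F_{p^n} iff m | n. Here 12 ∤ 33 (since 33 = 2·12 + 9 with remainder 9 ≠ 0), so F_{947^12} is not a subfield of F_{947^33}. Equivalently: if it were, the tower law would give 12 = [F_{947^12}:F_947] dividing [F_{947^33}:F_947] = 33, contradiction.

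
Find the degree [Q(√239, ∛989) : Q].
[Q(√239, ∛989) : Q] = 6

Let L = Q(√239, ∛989). Since Q(√239) ⊂ L and [Q(√239):Q] = 2, the tower law gives 2 | [L:Q]. Likewise Q(∛989) ⊂ L with [Q(∛989):Q] = 3 (because 989 is not a perfect cube), so 3 | [L:Q]. As gcd(2,3) = 1, [L:Q] is divisible by 6. Conversely L is generated over Q by √239 and ∛989, so [L:Q] ≤ 2·3 = 6. Therefore [Q(√239, ∛989) : Q] = 6.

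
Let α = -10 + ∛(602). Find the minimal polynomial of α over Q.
m_α(x) = x^3 + 30x^2 + 300x + 398

Set β = α + 10 = ∛(602), so β^3 = 602. Then (α + 10)^3 - 602 = 0, i.e. α is a root of g(x) = (x + 10)^3 - 602 = x^3 + 30x^2 + 300x + 398. Since g(x) = h(x + 10) where h(x) = x^3 - 602, and h is irreducible over Q (because 602 is not a perfect cube, so h has no rational root, and a monic cubic with no rational root is irreducible), g is also irreducible (irreducibility is preserved under the substitution x → x + 10). Hence m_α(x) = x^3 + 30x^2 + 300x + 398.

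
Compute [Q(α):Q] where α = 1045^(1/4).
[Q(α):Q] = 4

α is a root of x^4 - 1045. By Eisenstein's criterion at the prime p = 5 (which divides the constant term 1045 but p^2 = 25 does not, since 1045 is squarefree), x^4 - 1045 is irreducible over Q. Hence [Q(α):Q] = 4.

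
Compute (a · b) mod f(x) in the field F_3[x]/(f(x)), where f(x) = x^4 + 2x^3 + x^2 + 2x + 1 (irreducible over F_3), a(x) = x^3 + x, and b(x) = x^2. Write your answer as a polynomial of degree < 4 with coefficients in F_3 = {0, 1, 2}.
a · b ≡ x^3 + 2 (mod f(x))

Multiply in F_3[x]: a(x)·b(x) = (x^3 + x)·(x^2) = x^5 + x^3. This has degree ≥ 4, so divide by f(x) over F_3: x^5 + x^3 = (x + 1)·(x^4 + 2x^3 + x^2 + 2x + 1) + (x^3 + 2). Hence a·b ≡ x^3 + 2 (mod f). (F_3[x]/(f) is a field with 3^4 = 81 elements since f is irreducible of degree 4.)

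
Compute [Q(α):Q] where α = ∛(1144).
[Q(α):Q] = 3

The minimal polynomial of α is x^3 - 1144, irreducible over Q since 1144 is not a perfect cube (so x^3 - 1144 has no rational root). Hence [Q(α):Q] = deg(m_α) = 3.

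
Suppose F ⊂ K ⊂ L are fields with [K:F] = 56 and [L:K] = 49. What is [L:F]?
[L:F] = 2744

The tower law says that for any tower of field extensions F ⊂ K ⊂ L with finite degrees, [L:F] = [L:K] · [K:F]. Here this gives [L:F] = 49 · 56 = 2744.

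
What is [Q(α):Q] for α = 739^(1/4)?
[Q(α):Q] = 4

α is a root of x^4 - 739. By Eisenstein's criterion at the prime p = 739 (which divides the constant term 739 but p^2 = 546121 does not, since 739 is squarefree), x^4 - 739 is irreducible over Q. Hence [Q(α):Q] = 4.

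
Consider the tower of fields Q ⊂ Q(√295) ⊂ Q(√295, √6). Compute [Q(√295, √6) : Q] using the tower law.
[Q(√295, √6) : Q] = 4

[Q(√295):Q] = 2 (min poly x^2 - 295, irreducible since 295 is squarefree > 1). For the top step, suppose √6 ∈ Q(√295), say √6 = c + d√295 with c, d ∈ Q. Squaring: 6 = c^2 + 295d^2 + 2cd√295. Since √295 ∉ Q this forces 2cd = 0. If d = 0 then √6 = c ∈ Q, contradicting 6 squarefree > 1. If c = 0 then 6 = 295d^2, so 295·6 = (295d)^2 is a perfect square in Q — but 295·6 = 1770 is not a perfect square (since 295 and 6 are distinct squarefree integers). Contradiction. Hence √6 ∉ Q(√295), so x^2 - 6 stays irreducible over Q(√295) and [Q(√295, √6) : Q(√295)] = 2. By the tower law, [Q(√295, √6) : Q] = 2 · 2 = 4.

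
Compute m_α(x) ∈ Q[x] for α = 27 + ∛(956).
m_α(x) = x^3 - 81x^2 + 2187x - 20639

Set β = α - 27 = ∛(956), so β^3 = 956. Then (α - 27)^3 - 956 = 0, i.e. α is a root of g(x) = (x - 27)^3 - 956 = x^3 - 81x^2 + 2187x - 20639. Since g(x) = h(x - 27) where h(x) = x^3 - 956, and h is irreducible over Q (because 956 is not a perfect cube, so h has no rational root, and a monic cubic with no rational root is irreducible), g is also irreducible (irreducibility is preserved under the substitution x → x - 27). Hence m_α(x) = x^3 - 81x^2 + 2187x - 20639.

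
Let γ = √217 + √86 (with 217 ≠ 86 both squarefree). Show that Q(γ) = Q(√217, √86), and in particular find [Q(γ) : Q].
[Q(γ) : Q] = 4 (equivalently, Q(γ) = Q(√217, √86))

Obviously Q(γ) ⊆ Q(√217, √86), and [Q(√217, √86):Q] = 4 (since 217, 86 are distinct squarefree integers > 1 with 18662 not a perfect square). To show equality we compute the minimal polynomial of γ. From γ = √217 + √86: γ^2 = 217 + 2√(18662) + 86 = 303 + 2√(18662), so γ^2 - 303 = 2√(18662); squaring, (γ^2 - 303)^2 = 4·18662, i.e. γ^4 - 606γ^2 + 91809 - 74648 = 0, i.e. γ^4 - 606γ^2 + 17161 = 0. So γ is a root of x^4 - 606x^2 + 17161. This polynomial is irreducible over Q: it has no rational root (each ±√217 ± √86 is irrational), and any factorization into two quadratics over Q would force √(18662) ∈ Q (pairing opposite roots) or √217, √86 ∈ Q (other pairings), all impossible. Hence [Q(γ):Q] = 4 = [Q(√217, √86):Q], so Q(γ) = Q(√217, √86).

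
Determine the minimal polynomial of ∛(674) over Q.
m_α(x) = x^3 - 674

α satisfies α^3 = 674, so x^3 - 674 annihilates α. By the rational root test, a rational root p/q (in lowest terms) of x^3 - 674 would satisfy p^3 = 674 q^3, forcing q = 1 and p^3 = 674; but 674 is not a perfect cube, contradiction. A monic cubic over Q with no rational root is irreducible (any nontrivial factorization would include a linear factor). Hence x^3 - 674 is the minimal polynomial of α, and in particular [Q(α):Q] = 3.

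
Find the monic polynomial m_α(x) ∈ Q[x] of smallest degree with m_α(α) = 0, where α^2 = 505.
m_α(x) = x^2 - 505

α satisfies α^2 - 505 = 0, so x^2 - 505 annihilates α. Since d = 505 is squarefree and ≠ 1, it is not a perfect square in Q, so x^2 - 505 has no rational root and is therefore irreducible over Q (a degree-2 polynomial over a field is irreducible iff it has no root). Hence m_α(x) = x^2 - 505.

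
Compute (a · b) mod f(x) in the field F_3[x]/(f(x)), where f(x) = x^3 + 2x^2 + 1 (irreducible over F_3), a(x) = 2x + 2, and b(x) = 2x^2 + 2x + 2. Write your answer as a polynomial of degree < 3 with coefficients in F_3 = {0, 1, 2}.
a · b ≡ 2x (mod f(x))

Multiply in F_3[x]: a(x)·b(x) = (2x + 2)·(2x^2 + 2x + 2) = x^3 + 2x^2 + 2x + 1. This has degree ≥ 3, so divide by f(x) over F_3: x^3 + 2x^2 + 2x + 1 = (1)·(x^3 + 2x^2 + 1) + (2x). Hence a·b ≡ 2x (mod f). (F_3[x]/(f) is a field with 3^3 = 27 elements since f is irreducible of degree 3.)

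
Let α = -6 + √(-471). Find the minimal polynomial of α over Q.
m_α(x) = x^2 + 12x + 507

From α + 6 = √(-471), squaring gives (α + 6)^2 = -471, i.e. α^2 + 12α + 36 = -471, so α^2 + 12α + 507 = 0. The discriminant of x^2 + 12x + 507 is (12)^2 - 4·(507) = 144 - 2028 = -1884, and 4·(-471) is not a perfect square in Q since -471 is squarefree and ≠ 1. Hence x^2 + 12x + 507 is irreducible over Q and is the minimal polynomial of α.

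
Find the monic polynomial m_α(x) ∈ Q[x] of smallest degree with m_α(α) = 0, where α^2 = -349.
m_α(x) = x^2 + 349

α satisfies α^2 + 349 = 0, so x^2 + 349 annihilates α. Since d = -349 is squarefree and ≠ 1, it is not a perfect square in Q, so x^2 + 349 has no rational root and is therefore irreducible over Q (a degree-2 polynomial over a field is irreducible iff it has no root). Hence m_α(x) = x^2 + 349.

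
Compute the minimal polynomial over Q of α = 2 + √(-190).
m_α(x) = x^2 - 4x + 194

From α - 2 = √(-190), squaring gives (α - 2)^2 = -190, i.e. α^2 - 4α + 4 = -190, so α^2 - 4α + 194 = 0. The discriminant of x^2 - 4x + 194 is (-4)^2 - 4·(194) = 16 - 776 = -760, and 4·(-190) is not a perfect square in Q since -190 is squarefree and ≠ 1. Hence x^2 - 4x + 194 is irreducible over Q and is the minimal polynomial of α.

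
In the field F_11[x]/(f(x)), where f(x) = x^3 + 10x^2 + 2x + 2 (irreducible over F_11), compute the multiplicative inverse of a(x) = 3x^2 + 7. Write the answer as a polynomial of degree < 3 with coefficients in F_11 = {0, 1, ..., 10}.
a(x)^(-1) ≡ x^2 + x + 5 (mod f(x))

Since f is irreducible over F_11, F_11[x]/(f) is a field and a(x) ≠ 0 has an inverse. Apply the extended Euclidean algorithm to f(x) and a(x) in F_11[x]: f(x) = (4x + 7)·a(x) + (7x + 8);  a(x) = (2x + 4)·(7x + 8) + (8). The last nonzero remainder is the constant 8 = gcd(f, a) in F_11. Back-substituting through the division chain expresses 8 = s(x)·a(x) + t(x)·f(x) with s(x) ≡ 8x^2 + 8x + 7 (mod f), so (8x^2 + 8x + 7)·a(x) ≡ 8 (mod f). Multiplying by 8^(-1) ≡ 7 in F_11 gives a(x)^(-1) ≡ 7·(8x^2 + 8x + 7) ≡ x^2 + x + 5 (mod f). Check: (3x^2 + 7)·(x^2 + x + 5) = 3x^4 + 3x^3 + 7x + 2 ≡ 1 (mod x^3 + 10x^2 + 2x + 2).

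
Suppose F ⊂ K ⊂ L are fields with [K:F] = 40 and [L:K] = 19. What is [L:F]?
[L:F] = 760

The tower law says that for any tower of field extensions F ⊂ K ⊂ L with finite degrees, [L:F] = [L:K] · [K:F]. Here this gives [L:F] = 19 · 40 = 760.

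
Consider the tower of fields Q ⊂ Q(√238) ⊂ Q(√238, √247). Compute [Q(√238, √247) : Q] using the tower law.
[Q(√238, √247) : Q] = 4

[Q(√238):Q] = 2 (min poly x^2 - 238, irreducible since 238 is squarefree > 1). For the top step, suppose √247 ∈ Q(√238), say √247 = c + d√238 with c, d ∈ Q. Squaring: 247 = c^2 + 238d^2 + 2cd√238. Since √238 ∉ Q this forces 2cd = 0. If d = 0 then √247 = c ∈ Q, contradicting 247 squarefree > 1. If c = 0 then 247 = 238d^2, so 238·247 = (238d)^2 is a perfect square in Q — but 238·247 = 58786 is not a perfect square (since 238 and 247 are distinct squarefree integers). Contradiction. Hence √247 ∉ Q(√238), so x^2 - 247 stays irreducible over Q(√238) and [Q(√238, √247) : Q(√238)] = 2. By the tower law, [Q(√238, √247) : Q] = 2 · 2 = 4.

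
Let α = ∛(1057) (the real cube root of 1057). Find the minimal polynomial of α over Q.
m_α(x) = x^3 - 1057

α satisfies α^3 = 1057, so x^3 - 1057 annihilates α. By the rational root test, a rational root p/q (in lowest terms) of x^3 - 1057 would satisfy p^3 = 1057 q^3, forcing q = 1 and p^3 = 1057; but 1057 is not a perfect cube, contradiction. A monic cubic over Q with no rational root is irreducible (any nontrivial factorization would include a linear factor). Hence x^3 - 1057 is the minimal polynomial of α, and in particular [Q(α):Q] = 3.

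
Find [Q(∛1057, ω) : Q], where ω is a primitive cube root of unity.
[Q(∛1057, ω) : Q] = 6

[Q(∛1057):Q] = 3 (min poly x^3 - 1057, irreducible since 1057 is not a perfect cube). [Q(ω):Q] = 2 (min poly x^2 + x + 1). Since Q(∛1057) ⊂ R and ω ∉ R, we have ω ∉ Q(∛1057), so x^2 + x + 1 remains irreducible over Q(∛1057) and [Q(∛1057, ω) : Q(∛1057)] = 2. By the tower law, [Q(∛1057, ω) : Q] = 3 · 2 = 6. (In fact Q(∛1057, ω) is the splitting field of x^3 - 1057 over Q.)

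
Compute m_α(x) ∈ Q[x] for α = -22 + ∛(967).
m_α(x) = x^3 + 66x^2 + 1452x + 9681

Set β = α + 22 = ∛(967), so β^3 = 967. Then (α + 22)^3 - 967 = 0, i.e. α is a root of g(x) = (x + 22)^3 - 967 = x^3 + 66x^2 + 1452x + 9681. Since g(x) = h(x + 22) where h(x) = x^3 - 967, and h is irreducible over Q (because 967 is not a perfect cube, so h has no rational root, and a monic cubic with no rational root is irreducible), g is also irreducible (irreducibility is preserved under the substitution x → x + 22). Hence m_α(x) = x^3 + 66x^2 + 1452x + 9681.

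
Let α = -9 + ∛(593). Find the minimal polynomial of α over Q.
m_α(x) = x^3 + 27x^2 + 243x + 136

Set β = α + 9 = ∛(593), so β^3 = 593. Then (α + 9)^3 - 593 = 0, i.e. α is a root of g(x) = (x + 9)^3 - 593 = x^3 + 27x^2 + 243x + 136. Since g(x) = h(x + 9) where h(x) = x^3 - 593, and h is irreducible over Q (because 593 is not a perfect cube, so h has no rational root, and a monic cubic with no rational root is irreducible), g is also irreducible (irreducibility is preserved under the substitution x → x + 9). Hence m_α(x) = x^3 + 27x^2 + 243x + 136.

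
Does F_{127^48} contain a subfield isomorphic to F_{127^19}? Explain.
No: F_{127^19} is not a subfield of F_{127^48}

F_{p^m} embeds in F_{p^n} iff m | n. Here 19 ∤ 48 (since 48 = 2·19 + 10 with remainder 10 ≠ 0), so F_{127^19} is not a subfield of F_{127^48}. Equivalently: if it were, the tower law would give 19 = [F_{127^19}:F_127] dividing [F_{127^48}:F_127] = 48, contradiction.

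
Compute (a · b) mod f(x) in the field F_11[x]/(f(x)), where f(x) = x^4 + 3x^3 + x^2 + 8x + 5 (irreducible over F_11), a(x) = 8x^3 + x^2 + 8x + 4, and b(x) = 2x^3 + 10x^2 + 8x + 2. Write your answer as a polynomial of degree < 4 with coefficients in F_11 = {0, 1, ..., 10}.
a · b ≡ x^3 + 2x^2 + 3x + 5 (mod f(x))

Multiply in F_11[x]: a(x)·b(x) = (8x^3 + x^2 + 8x + 4)·(2x^3 + 10x^2 + 8x + 2) = 5x^6 + 5x^5 + 2x^4 + 2x^3 + 7x^2 + 4x + 8. This has degree ≥ 4, so divide by f(x) over F_11: 5x^6 + 5x^5 + 2x^4 + 2x^3 + 7x^2 + 4x + 8 = (5x^2 + x + 5)·(x^4 + 3x^3 + x^2 + 8x + 5) + (x^3 + 2x^2 + 3x + 5). Hence a·b ≡ x^3 + 2x^2 + 3x + 5 (mod f). (F_11[x]/(f) is a field with 11^4 = 14641 elements since f is irreducible of degree 4.)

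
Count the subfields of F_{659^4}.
F_{659^4} has 3 subfields

The subfields of F_{p^n} are exactly the fields F_{p^d} for d | n (each is the fixed field of the unique index-d subgroup of Gal(F_{p^n}/F_p) ≅ Z/nZ). The divisors of n = 4 are {1, 2, 4}, giving 3 subfields: F_{659^1}, F_{659^2}, F_{659^4}.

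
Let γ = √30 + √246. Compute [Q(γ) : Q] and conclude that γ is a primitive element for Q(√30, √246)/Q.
[Q(γ) : Q] = 4 (equivalently, Q(γ) = Q(√30, √246))

Obviously Q(γ) ⊆ Q(√30, √246), and [Q(√30, √246):Q] = 4 (since 30, 246 are distinct squarefree integers > 1 with 7380 not a perfect square). To show equality we compute the minimal polynomial of γ. From γ = √30 + √246: γ^2 = 30 + 2√(7380) + 246 = 276 + 2√(7380), so γ^2 - 276 = 2√(7380); squaring, (γ^2 - 276)^2 = 4·7380, i.e. γ^4 - 552γ^2 + 76176 - 29520 = 0, i.e. γ^4 - 552γ^2 + 46656 = 0. So γ is a root of x^4 - 552x^2 + 46656. This polynomial is irreducible over Q: it has no rational root (each ±√30 ± √246 is irrational), and any factorization into two quadratics over Q would force √(7380) ∈ Q (pairing opposite roots) or √30, √246 ∈ Q (other pairings), all impossible. Hence [Q(γ):Q] = 4 = [Q(√30, √246):Q], so Q(γ) = Q(√30, √246).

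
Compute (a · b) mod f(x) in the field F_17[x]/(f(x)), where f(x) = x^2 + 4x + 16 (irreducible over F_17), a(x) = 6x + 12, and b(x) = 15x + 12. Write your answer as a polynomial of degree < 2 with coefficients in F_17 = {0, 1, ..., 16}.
a · b ≡ 11x + 13 (mod f(x))

Multiply in F_17[x]: a(x)·b(x) = (6x + 12)·(15x + 12) = 5x^2 + 14x + 8. This has degree ≥ 2, so divide by f(x) over F_17: 5x^2 + 14x + 8 = (5)·(x^2 + 4x + 16) + (11x + 13). Hence a·b ≡ 11x + 13 (mod f). (F_17[x]/(f) is a field with 17^2 = 289 elements since f is irreducible of degree 2.)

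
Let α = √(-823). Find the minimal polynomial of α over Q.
m_α(x) = x^2 + 823

α satisfies α^2 + 823 = 0, so x^2 + 823 annihilates α. Since d = -823 is squarefree and ≠ 1, it is not a perfect square in Q, so x^2 + 823 has no rational root and is therefore irreducible over Q (a degree-2 polynomial over a field is irreducible iff it has no root). Hence m_α(x) = x^2 + 823.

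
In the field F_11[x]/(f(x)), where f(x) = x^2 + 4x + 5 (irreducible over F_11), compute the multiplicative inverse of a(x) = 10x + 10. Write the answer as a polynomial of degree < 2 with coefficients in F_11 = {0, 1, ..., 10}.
a(x)^(-1) ≡ 6x + 7 (mod f(x))

Since f is irreducible over F_11, F_11[x]/(f) is a field and a(x) ≠ 0 has an inverse. Apply the extended Euclidean algorithm to f(x) and a(x) in F_11[x]: f(x) = (10x + 8)·a(x) + (2). The last nonzero remainder is the constant 2 = gcd(f, a) in F_11. Back-substituting through the division chain expresses 2 = s(x)·a(x) + t(x)·f(x) with s(x) ≡ x + 3 (mod f), so (x + 3)·a(x) ≡ 2 (mod f). Multiplying by 2^(-1) ≡ 6 in F_11 gives a(x)^(-1) ≡ 6·(x + 3) ≡ 6x + 7 (mod f). Check: (10x + 10)·(6x + 7) = 5x^2 + 9x + 4 ≡ 1 (mod x^2 + 4x + 5).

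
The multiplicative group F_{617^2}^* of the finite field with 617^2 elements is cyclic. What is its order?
|F_{617^2}^*| = 380688

F_{617^2} has 617^2 = 380689 elements; its multiplicative group consists of all nonzero elements, so |F_{617^2}^*| = 380689 - 1 = 380688. (It is cyclic since any finite subgroup of the multiplicative group of a field is cyclic.)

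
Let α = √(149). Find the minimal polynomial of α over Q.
m_α(x) = x^2 - 149

α satisfies α^2 - 149 = 0, so x^2 - 149 annihilates α. Since d = 149 is squarefree and ≠ 1, it is not a perfect square in Q, so x^2 - 149 has no rational root and is therefore irreducible over Q (a degree-2 polynomial over a field is irreducible iff it has no root). Hence m_α(x) = x^2 - 149.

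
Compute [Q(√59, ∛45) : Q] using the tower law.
[Q(√59, ∛45) : Q] = 6

Let L = Q(√59, ∛45). Since Q(√59) ⊂ L and [Q(√59):Q] = 2, the tower law gives 2 | [L:Q]. Likewise Q(∛45) ⊂ L with [Q(∛45):Q] = 3 (because 45 is not a perfect cube), so 3 | [L:Q]. As gcd(2,3) = 1, [L:Q] is divisible by 6. Conversely L is generated over Q by √59 and ∛45, so [L:Q] ≤ 2·3 = 6. Therefore [Q(√59, ∛45) : Q] = 6.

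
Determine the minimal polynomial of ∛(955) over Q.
m_α(x) = x^3 - 955

α satisfies α^3 = 955, so x^3 - 955 annihilates α. By the rational root test, a rational root p/q (in lowest terms) of x^3 - 955 would satisfy p^3 = 955 q^3, forcing q = 1 and p^3 = 955; but 955 is not a perfect cube, contradiction. A monic cubic over Q with no rational root is irreducible (any nontrivial factorization would include a linear factor). Hence x^3 - 955 is the minimal polynomial of α, and in particular [Q(α):Q] = 3.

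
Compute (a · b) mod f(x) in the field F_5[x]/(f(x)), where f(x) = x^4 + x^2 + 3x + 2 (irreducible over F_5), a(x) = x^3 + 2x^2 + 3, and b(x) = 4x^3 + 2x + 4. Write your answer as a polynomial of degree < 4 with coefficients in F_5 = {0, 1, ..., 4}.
a · b ≡ 3x^2 + x + 1 (mod f(x))

Multiply in F_5[x]: a(x)·b(x) = (x^3 + 2x^2 + 3)·(4x^3 + 2x + 4) = 4x^6 + 3x^5 + 2x^4 + 3x^2 + x + 2. This has degree ≥ 4, so divide by f(x) over F_5: 4x^6 + 3x^5 + 2x^4 + 3x^2 + x + 2 = (4x^2 + 3x + 3)·(x^4 + x^2 + 3x + 2) + (3x^2 + x + 1). Hence a·b ≡ 3x^2 + x + 1 (mod f). (F_5[x]/(f) is a field with 5^4 = 625 elements since f is irreducible of degree 4.)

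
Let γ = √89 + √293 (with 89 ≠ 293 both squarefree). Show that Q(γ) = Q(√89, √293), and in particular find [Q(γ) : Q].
[Q(γ) : Q] = 4 (equivalently, Q(γ) = Q(√89, √293))

Obviously Q(γ) ⊆ Q(√89, √293), and [Q(√89, √293):Q] = 4 (since 89, 293 are distinct squarefree integers > 1 with 26077 not a perfect square). To show equality we compute the minimal polynomial of γ. From γ = √89 + √293: γ^2 = 89 + 2√(26077) + 293 = 382 + 2√(26077), so γ^2 - 382 = 2√(26077); squaring, (γ^2 - 382)^2 = 4·26077, i.e. γ^4 - 764γ^2 + 145924 - 104308 = 0, i.e. γ^4 - 764γ^2 + 41616 = 0. So γ is a root of x^4 - 764x^2 + 41616. This polynomial is irreducible over Q: it has no rational root (each ±√89 ± √293 is irrational), and any factorization into two quadratics over Q would force √(26077) ∈ Q (pairing opposite roots) or √89, √293 ∈ Q (other pairings), all impossible. Hence [Q(γ):Q] = 4 = [Q(√89, √293):Q], so Q(γ) = Q(√89, √293).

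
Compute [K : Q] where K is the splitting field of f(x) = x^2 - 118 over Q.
[K : Q] = 2

f(x) = x^2 - 118 factors as (x - √118)(x + √118). The splitting field is K = Q(√118). Since 118 is squarefree and > 1, it is not a perfect square, so x^2 - 118 is irreducible over Q and [Q(√118) : Q] = 2. Hence [K : Q] = 2.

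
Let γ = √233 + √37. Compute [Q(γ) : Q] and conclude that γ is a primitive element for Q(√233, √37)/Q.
[Q(γ) : Q] = 4 (equivalently, Q(γ) = Q(√233, √37))

Obviously Q(γ) ⊆ Q(√233, √37), and [Q(√233, √37):Q] = 4 (since 233, 37 are distinct squarefree integers > 1 with 8621 not a perfect square). To show equality we compute the minimal polynomial of γ. From γ = √233 + √37: γ^2 = 233 + 2√(8621) + 37 = 270 + 2√(8621), so γ^2 - 270 = 2√(8621); squaring, (γ^2 - 270)^2 = 4·8621, i.e. γ^4 - 540γ^2 + 72900 - 34484 = 0, i.e. γ^4 - 540γ^2 + 38416 = 0. So γ is a root of x^4 - 540x^2 + 38416. This polynomial is irreducible over Q: it has no rational root (each ±√233 ± √37 is irrational), and any factorization into two quadratics over Q would force √(8621) ∈ Q (pairing opposite roots) or √233, √37 ∈ Q (other pairings), all impossible. Hence [Q(γ):Q] = 4 = [Q(√233, √37):Q], so Q(γ) = Q(√233, √37).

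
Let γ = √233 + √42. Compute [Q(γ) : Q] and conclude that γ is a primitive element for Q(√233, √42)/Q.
[Q(γ) : Q] = 4 (equivalently, Q(γ) = Q(√233, √42))

Obviously Q(γ) ⊆ Q(√233, √42), and [Q(√233, √42):Q] = 4 (since 233, 42 are distinct squarefree integers > 1 with 9786 not a perfect square). To show equality we compute the minimal polynomial of γ. From γ = √233 + √42: γ^2 = 233 + 2√(9786) + 42 = 275 + 2√(9786), so γ^2 - 275 = 2√(9786); squaring, (γ^2 - 275)^2 = 4·9786, i.e. γ^4 - 550γ^2 + 75625 - 39144 = 0, i.e. γ^4 - 550γ^2 + 36481 = 0. So γ is a root of x^4 - 550x^2 + 36481. This polynomial is irreducible over Q: it has no rational root (each ±√233 ± √42 is irrational), and any factorization into two quadratics over Q would force √(9786) ∈ Q (pairing opposite roots) or √233, √42 ∈ Q (other pairings), all impossible. Hence [Q(γ):Q] = 4 = [Q(√233, √42):Q], so Q(γ) = Q(√233, √42).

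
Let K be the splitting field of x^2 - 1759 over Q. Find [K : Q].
[K : Q] = 2

f(x) = x^2 - 1759 factors as (x - √1759)(x + √1759). The splitting field is K = Q(√1759). Since 1759 is squarefree and > 1, it is not a perfect square, so x^2 - 1759 is irreducible over Q and [Q(√1759) : Q] = 2. Hence [K : Q] = 2.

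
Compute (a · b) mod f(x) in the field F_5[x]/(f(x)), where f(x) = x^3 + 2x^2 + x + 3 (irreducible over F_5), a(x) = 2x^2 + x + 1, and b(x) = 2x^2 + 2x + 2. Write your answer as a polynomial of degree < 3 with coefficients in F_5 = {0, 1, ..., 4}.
a · b ≡ 3x^2 + 4x + 3 (mod f(x))

Multiply in F_5[x]: a(x)·b(x) = (2x^2 + x + 1)·(2x^2 + 2x + 2) = 4x^4 + x^3 + 3x^2 + 4x + 2. This has degree ≥ 3, so divide by f(x) over F_5: 4x^4 + x^3 + 3x^2 + 4x + 2 = (4x + 3)·(x^3 + 2x^2 + x + 3) + (3x^2 + 4x + 3). Hence a·b ≡ 3x^2 + 4x + 3 (mod f). (F_5[x]/(f) is a field with 5^3 = 125 elements since f is irreducible of degree 3.)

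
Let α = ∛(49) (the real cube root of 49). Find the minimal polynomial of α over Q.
m_α(x) = x^3 - 49

α satisfies α^3 = 49, so x^3 - 49 annihilates α. By the rational root test, a rational root p/q (in lowest terms) of x^3 - 49 would satisfy p^3 = 49 q^3, forcing q = 1 and p^3 = 49; but 49 is not a perfect cube, contradiction. A monic cubic over Q with no rational root is irreducible (any nontrivial factorization would include a linear factor). Hence x^3 - 49 is the minimal polynomial of α, and in particular [Q(α):Q] = 3.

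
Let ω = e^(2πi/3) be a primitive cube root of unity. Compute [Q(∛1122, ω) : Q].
[Q(∛1122, ω) : Q] = 6

[Q(∛1122):Q] = 3 (min poly x^3 - 1122, irreducible since 1122 is not a perfect cube). [Q(ω):Q] = 2 (min poly x^2 + x + 1). Since Q(∛1122) ⊂ R and ω ∉ R, we have ω ∉ Q(∛1122), so x^2 + x + 1 remains irreducible over Q(∛1122) and [Q(∛1122, ω) : Q(∛1122)] = 2. By the tower law, [Q(∛1122, ω) : Q] = 3 · 2 = 6. (In fact Q(∛1122, ω) is the splitting field of x^3 - 1122 over Q.)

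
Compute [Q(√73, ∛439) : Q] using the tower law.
[Q(√73, ∛439) : Q] = 6

Let L = Q(√73, ∛439). Since Q(√73) ⊂ L and [Q(√73):Q] = 2, the tower law gives 2 | [L:Q]. Likewise Q(∛439) ⊂ L with [Q(∛439):Q] = 3 (because 439 is not a perfect cube), so 3 | [L:Q]. As gcd(2,3) = 1, [L:Q] is divisible by 6. Conversely L is generated over Q by √73 and ∛439, so [L:Q] ≤ 2·3 = 6. Therefore [Q(√73, ∛439) : Q] = 6.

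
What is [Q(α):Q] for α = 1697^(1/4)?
[Q(α):Q] = 4

α is a root of x^4 - 1697. By Eisenstein's criterion at the prime p = 1697 (which divides the constant term 1697 but p^2 = 2879809 does not, since 1697 is squarefree), x^4 - 1697 is irreducible over Q. Hence [Q(α):Q] = 4.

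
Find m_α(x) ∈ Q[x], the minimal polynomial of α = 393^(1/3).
m_α(x) = x^3 - 393

α satisfies α^3 = 393, so x^3 - 393 annihilates α. By the rational root test, a rational root p/q (in lowest terms) of x^3 - 393 would satisfy p^3 = 393 q^3, forcing q = 1 and p^3 = 393; but 393 is not a perfect cube, contradiction. A monic cubic over Q with no rational root is irreducible (any nontrivial factorization would include a linear factor). Hence x^3 - 393 is the minimal polynomial of α, and in particular [Q(α):Q] = 3.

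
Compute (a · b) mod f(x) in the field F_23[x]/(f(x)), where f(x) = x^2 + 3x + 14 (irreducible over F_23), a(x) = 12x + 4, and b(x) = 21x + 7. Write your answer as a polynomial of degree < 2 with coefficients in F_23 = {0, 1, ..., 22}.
a · b ≡ 10x + 19 (mod f(x))

Multiply in F_23[x]: a(x)·b(x) = (12x + 4)·(21x + 7) = 22x^2 + 7x + 5. This has degree ≥ 2, so divide by f(x) over F_23: 22x^2 + 7x + 5 = (22)·(x^2 + 3x + 14) + (10x + 19). Hence a·b ≡ 10x + 19 (mod f). (F_23[x]/(f) is a field with 23^2 = 529 elements since f is irreducible of degree 2.)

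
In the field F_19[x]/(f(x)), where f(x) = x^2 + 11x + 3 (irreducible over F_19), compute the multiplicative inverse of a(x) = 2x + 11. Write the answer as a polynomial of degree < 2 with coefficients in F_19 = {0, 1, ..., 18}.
a(x)^(-1) ≡ 11x + 13 (mod f(x))

Since f is irreducible over F_19, F_19[x]/(f) is a field and a(x) ≠ 0 has an inverse. Apply the extended Euclidean algorithm to f(x) and a(x) in F_19[x]: f(x) = (10x + 17)·a(x) + (6). The last nonzero remainder is the constant 6 = gcd(f, a) in F_19. Back-substituting through the division chain expresses 6 = s(x)·a(x) + t(x)·f(x) with s(x) ≡ 9x + 2 (mod f), so (9x + 2)·a(x) ≡ 6 (mod f). Multiplying by 6^(-1) ≡ 16 in F_19 gives a(x)^(-1) ≡ 16·(9x + 2) ≡ 11x + 13 (mod f). Check: (2x + 11)·(11x + 13) = 3x^2 + 14x + 10 ≡ 1 (mod x^2 + 11x + 3).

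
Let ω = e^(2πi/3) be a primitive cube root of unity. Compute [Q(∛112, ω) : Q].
[Q(∛112, ω) : Q] = 6

[Q(∛112):Q] = 3 (min poly x^3 - 112, irreducible since 112 is not a perfect cube). [Q(ω):Q] = 2 (min poly x^2 + x + 1). Since Q(∛112) ⊂ R and ω ∉ R, we have ω ∉ Q(∛112), so x^2 + x + 1 remains irreducible over Q(∛112) and [Q(∛112, ω) : Q(∛112)] = 2. By the tower law, [Q(∛112, ω) : Q] = 3 · 2 = 6. (In fact Q(∛112, ω) is the splitting field of x^3 - 112 over Q.)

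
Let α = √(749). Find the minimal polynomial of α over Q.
m_α(x) = x^2 - 749

α satisfies α^2 - 749 = 0, so x^2 - 749 annihilates α. Since d = 749 is squarefree and ≠ 1, it is not a perfect square in Q, so x^2 - 749 has no rational root and is therefore irreducible over Q (a degree-2 polynomial over a field is irreducible iff it has no root). Hence m_α(x) = x^2 - 749.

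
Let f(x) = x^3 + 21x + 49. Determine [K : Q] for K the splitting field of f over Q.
[K : Q] = 6

By the rational root test, any rational root of the monic integer polynomial f(x) = x^3 + 21x + 49 must be an integer dividing the constant term 49, i.e. one of ±{1, 7, 49}. Evaluating: f(1) = 71, f(-1) = 27, f(7) = 539, f(-7) = -441, f(49) = 118727, f(-49) = -118629; none is 0, so f has no rational root and is therefore irreducible over Q (a cubic with no linear factor over a field is irreducible). For an irreducible cubic, the Galois group is A_3 or S_3 according as the discriminant disc(f) = -4a^3 - 27b^2 = -4·(21)^3 - 27·(49)^2 = -101871 is or is not a square in Q. Here disc(f) = -101871 is not a perfect square in Q, so the Galois group of f over Q is not contained in A_3 and must be all of S_3. The splitting field has degree |S_3| = 6 over Q, so [K : Q] = 6.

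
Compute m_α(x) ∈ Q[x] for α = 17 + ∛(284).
m_α(x) = x^3 - 51x^2 + 867x - 5197

Set β = α - 17 = ∛(284), so β^3 = 284. Then (α - 17)^3 - 284 = 0, i.e. α is a root of g(x) = (x - 17)^3 - 284 = x^3 - 51x^2 + 867x - 5197. Since g(x) = h(x - 17) where h(x) = x^3 - 284, and h is irreducible over Q (because 284 is not a perfect cube, so h has no rational root, and a monic cubic with no rational root is irreducible), g is also irreducible (irreducibility is preserved under the substitution x → x - 17). Hence m_α(x) = x^3 - 51x^2 + 867x - 5197.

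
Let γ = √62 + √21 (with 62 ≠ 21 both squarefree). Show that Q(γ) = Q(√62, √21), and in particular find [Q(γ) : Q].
[Q(γ) : Q] = 4 (equivalently, Q(γ) = Q(√62, √21))

Obviously Q(γ) ⊆ Q(√62, √21), and [Q(√62, √21):Q] = 4 (since 62, 21 are distinct squarefree integers > 1 with 1302 not a perfect square). To show equality we compute the minimal polynomial of γ. From γ = √62 + √21: γ^2 = 62 + 2√(1302) + 21 = 83 + 2√(1302), so γ^2 - 83 = 2√(1302); squaring, (γ^2 - 83)^2 = 4·1302, i.e. γ^4 - 166γ^2 + 6889 - 5208 = 0, i.e. γ^4 - 166γ^2 + 1681 = 0. So γ is a root of x^4 - 166x^2 + 1681. This polynomial is irreducible over Q: it has no rational root (each ±√62 ± √21 is irrational), and any factorization into two quadratics over Q would force √(1302) ∈ Q (pairing opposite roots) or √62, √21 ∈ Q (other pairings), all impossible. Hence [Q(γ):Q] = 4 = [Q(√62, √21):Q], so Q(γ) = Q(√62, √21).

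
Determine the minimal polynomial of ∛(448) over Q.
m_α(x) = x^3 - 448

α satisfies α^3 = 448, so x^3 - 448 annihilates α. By the rational root test, a rational root p/q (in lowest terms) of x^3 - 448 would satisfy p^3 = 448 q^3, forcing q = 1 and p^3 = 448; but 448 is not a perfect cube, contradiction. A monic cubic over Q with no rational root is irreducible (any nontrivial factorization would include a linear factor). Hence x^3 - 448 is the minimal polynomial of α, and in particular [Q(α):Q] = 3.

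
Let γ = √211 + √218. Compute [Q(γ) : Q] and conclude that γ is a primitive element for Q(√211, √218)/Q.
[Q(γ) : Q] = 4 (equivalently, Q(γ) = Q(√211, √218))

Obviously Q(γ) ⊆ Q(√211, √218), and [Q(√211, √218):Q] = 4 (since 211, 218 are distinct squarefree integers > 1 with 45998 not a perfect square). To show equality we compute the minimal polynomial of γ. From γ = √211 + √218: γ^2 = 211 + 2√(45998) + 218 = 429 + 2√(45998), so γ^2 - 429 = 2√(45998); squaring, (γ^2 - 429)^2 = 4·45998, i.e. γ^4 - 858γ^2 + 184041 - 183992 = 0, i.e. γ^4 - 858γ^2 + 49 = 0. So γ is a root of x^4 - 858x^2 + 49. This polynomial is irreducible over Q: it has no rational root (each ±√211 ± √218 is irrational), and any factorization into two quadratics over Q would force √(45998) ∈ Q (pairing opposite roots) or √211, √218 ∈ Q (other pairings), all impossible. Hence [Q(γ):Q] = 4 = [Q(√211, √218):Q], so Q(γ) = Q(√211, √218).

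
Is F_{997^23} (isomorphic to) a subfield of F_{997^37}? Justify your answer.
No: F_{997^23} is not a subfield of F_{997^37}

F_{p^m} embeds in F_{p^n} iff m | n. Here 23 ∤ 37 (since 37 = 1·23 + 14 with remainder 14 ≠ 0), so F_{997^23} is not a subfield of F_{997^37}. Equivalently: if it were, the tower law would give 23 = [F_{997^23}:F_997] dividing [F_{997^37}:F_997] = 37, contradiction.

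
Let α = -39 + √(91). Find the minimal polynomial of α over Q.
m_α(x) = x^2 + 78x + 1430

From α + 39 = √(91), squaring gives (α + 39)^2 = 91, i.e. α^2 + 78α + 1521 = 91, so α^2 + 78α + 1430 = 0. The discriminant of x^2 + 78x + 1430 is (78)^2 - 4·(1430) = 6084 - 5720 = 364, and 4·(91) is not a perfect square in Q since 91 is squarefree and ≠ 1. Hence x^2 + 78x + 1430 is irreducible over Q and is the minimal polynomial of α.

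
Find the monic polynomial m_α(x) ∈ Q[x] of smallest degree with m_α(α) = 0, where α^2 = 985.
m_α(x) = x^2 - 985

α satisfies α^2 - 985 = 0, so x^2 - 985 annihilates α. Since d = 985 is squarefree and ≠ 1, it is not a perfect square in Q, so x^2 - 985 has no rational root and is therefore irreducible over Q (a degree-2 polynomial over a field is irreducible iff it has no root). Hence m_α(x) = x^2 - 985.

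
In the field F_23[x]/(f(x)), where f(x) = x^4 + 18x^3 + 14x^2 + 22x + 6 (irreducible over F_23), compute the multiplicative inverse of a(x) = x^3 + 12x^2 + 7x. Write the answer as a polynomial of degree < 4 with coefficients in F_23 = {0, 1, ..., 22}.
a(x)^(-1) ≡ 22x^3 + 22x^2 + 22x + 18 (mod f(x))

Since f is irreducible over F_23, F_23[x]/(f) is a field and a(x) ≠ 0 has an inverse. Apply the extended Euclidean algorithm to f(x) and a(x) in F_23[x]: f(x) = (x + 6)·a(x) + (4x^2 + 3x + 6);  a(x) = (6x + 10)·(4x^2 + 3x + 6) + (10x + 9);  (4x^2 + 3x + 6) = (5x + 5)·(10x + 9) + (7). The last nonzero remainder is the constant 7 = gcd(f, a) in F_23. Back-substituting through the division chain expresses 7 = s(x)·a(x) + t(x)·f(x) with s(x) ≡ 16x^3 + 16x^2 + 16x + 11 (mod f), so (16x^3 + 16x^2 + 16x + 11)·a(x) ≡ 7 (mod f). Multiplying by 7^(-1) ≡ 10 in F_23 gives a(x)^(-1) ≡ 10·(16x^3 + 16x^2 + 16x + 11) ≡ 22x^3 + 22x^2 + 22x + 18 (mod f). Check: (x^3 + 12x^2 + 7x)·(22x^3 + 22x^2 + 22x + 18) = 22x^6 + 10x^5 + 3x^4 + 22x^3 + 2x^2 + 11x ≡ 1 (mod x^4 + 18x^3 + 14x^2 + 22x + 6).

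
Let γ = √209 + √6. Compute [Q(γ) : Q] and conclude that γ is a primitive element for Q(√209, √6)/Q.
[Q(γ) : Q] = 4 (equivalently, Q(γ) = Q(√209, √6))

Obviously Q(γ) ⊆ Q(√209, √6), and [Q(√209, √6):Q] = 4 (since 209, 6 are distinct squarefree integers > 1 with 1254 not a perfect square). To show equality we compute the minimal polynomial of γ. From γ = √209 + √6: γ^2 = 209 + 2√(1254) + 6 = 215 + 2√(1254), so γ^2 - 215 = 2√(1254); squaring, (γ^2 - 215)^2 = 4·1254, i.e. γ^4 - 430γ^2 + 46225 - 5016 = 0, i.e. γ^4 - 430γ^2 + 41209 = 0. So γ is a root of x^4 - 430x^2 + 41209. This polynomial is irreducible over Q: it has no rational root (each ±√209 ± √6 is irrational), and any factorization into two quadratics over Q would force √(1254) ∈ Q (pairing opposite roots) or √209, √6 ∈ Q (other pairings), all impossible. Hence [Q(γ):Q] = 4 = [Q(√209, √6):Q], so Q(γ) = Q(√209, √6).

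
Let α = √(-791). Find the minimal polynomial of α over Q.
m_α(x) = x^2 + 791

α satisfies α^2 + 791 = 0, so x^2 + 791 annihilates α. Since d = -791 is squarefree and ≠ 1, it is not a perfect square in Q, so x^2 + 791 has no rational root and is therefore irreducible over Q (a degree-2 polynomial over a field is irreducible iff it has no root). Hence m_α(x) = x^2 + 791.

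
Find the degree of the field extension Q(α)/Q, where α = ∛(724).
[Q(α):Q] = 3

The minimal polynomial of α is x^3 - 724, irreducible over Q since 724 is not a perfect cube (so x^3 - 724 has no rational root). Hence [Q(α):Q] = deg(m_α) = 3.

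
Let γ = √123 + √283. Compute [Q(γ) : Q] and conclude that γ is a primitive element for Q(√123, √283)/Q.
[Q(γ) : Q] = 4 (equivalently, Q(γ) = Q(√123, √283))

Obviously Q(γ) ⊆ Q(√123, √283), and [Q(√123, √283):Q] = 4 (since 123, 283 are distinct squarefree integers > 1 with 34809 not a perfect square). To show equality we compute the minimal polynomial of γ. From γ = √123 + √283: γ^2 = 123 + 2√(34809) + 283 = 406 + 2√(34809), so γ^2 - 406 = 2√(34809); squaring, (γ^2 - 406)^2 = 4·34809, i.e. γ^4 - 812γ^2 + 164836 - 139236 = 0, i.e. γ^4 - 812γ^2 + 25600 = 0. So γ is a root of x^4 - 812x^2 + 25600. This polynomial is irreducible over Q: it has no rational root (each ±√123 ± √283 is irrational), and any factorization into two quadratics over Q would force √(34809) ∈ Q (pairing opposite roots) or √123, √283 ∈ Q (other pairings), all impossible. Hence [Q(γ):Q] = 4 = [Q(√123, √283):Q], so Q(γ) = Q(√123, √283).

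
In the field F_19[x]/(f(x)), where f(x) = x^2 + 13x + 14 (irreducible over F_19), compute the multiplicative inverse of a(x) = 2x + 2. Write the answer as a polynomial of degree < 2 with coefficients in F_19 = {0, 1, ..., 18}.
a(x)^(-1) ≡ 14x + 16 (mod f(x))

Since f is irreducible over F_19, F_19[x]/(f) is a field and a(x) ≠ 0 has an inverse. Apply the extended Euclidean algorithm to f(x) and a(x) in F_19[x]: f(x) = (10x + 6)·a(x) + (2). The last nonzero remainder is the constant 2 = gcd(f, a) in F_19. Back-substituting through the division chain expresses 2 = s(x)·a(x) + t(x)·f(x) with s(x) ≡ 9x + 13 (mod f), so (9x + 13)·a(x) ≡ 2 (mod f). Multiplying by 2^(-1) ≡ 10 in F_19 gives a(x)^(-1) ≡ 10·(9x + 13) ≡ 14x + 16 (mod f). Check: (2x + 2)·(14x + 16) = 9x^2 + 3x + 13 ≡ 1 (mod x^2 + 13x + 14).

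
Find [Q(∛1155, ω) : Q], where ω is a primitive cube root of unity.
[Q(∛1155, ω) : Q] = 6

[Q(∛1155):Q] = 3 (min poly x^3 - 1155, irreducible since 1155 is not a perfect cube). [Q(ω):Q] = 2 (min poly x^2 + x + 1). Since Q(∛1155) ⊂ R and ω ∉ R, we have ω ∉ Q(∛1155), so x^2 + x + 1 remains irreducible over Q(∛1155) and [Q(∛1155, ω) : Q(∛1155)] = 2. By the tower law, [Q(∛1155, ω) : Q] = 3 · 2 = 6. (In fact Q(∛1155, ω) is the splitting field of x^3 - 1155 over Q.)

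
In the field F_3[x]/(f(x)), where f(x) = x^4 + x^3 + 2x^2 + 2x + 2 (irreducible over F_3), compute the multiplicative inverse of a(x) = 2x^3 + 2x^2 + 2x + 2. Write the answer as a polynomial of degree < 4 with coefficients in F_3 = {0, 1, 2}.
a(x)^(-1) ≡ 2x^3 + x^2 + 1 (mod f(x))

Since f is irreducible over F_3, F_3[x]/(f) is a field and a(x) ≠ 0 has an inverse. Apply the extended Euclidean algorithm to f(x) and a(x) in F_3[x]: f(x) = (2x)·a(x) + (x^2 + x + 2);  a(x) = (2x)·(x^2 + x + 2) + (x + 2);  (x^2 + x + 2) = (x + 2)·(x + 2) + (1). The last nonzero remainder is the constant 1 = gcd(f, a) in F_3. Back-substituting through the division chain expresses 1 = s(x)·a(x) + t(x)·f(x) with s(x) ≡ 2x^3 + x^2 + 1 (mod f), so a(x)^(-1) ≡ s(x) = 2x^3 + x^2 + 1 (mod f). Check: (2x^3 + 2x^2 + 2x + 2)·(2x^3 + x^2 + 1) = x^6 + 2x^3 + x^2 + 2x + 2 ≡ 1 (mod x^4 + x^3 + 2x^2 + 2x + 2).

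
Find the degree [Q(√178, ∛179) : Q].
[Q(√178, ∛179) : Q] = 6

Let L = Q(√178, ∛179). Since Q(√178) ⊂ L and [Q(√178):Q] = 2, the tower law gives 2 | [L:Q]. Likewise Q(∛179) ⊂ L with [Q(∛179):Q] = 3 (because 179 is not a perfect cube), so 3 | [L:Q]. As gcd(2,3) = 1, [L:Q] is divisible by 6. Conversely L is generated over Q by √178 and ∛179, so [L:Q] ≤ 2·3 = 6. Therefore [Q(√178, ∛179) : Q] = 6.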